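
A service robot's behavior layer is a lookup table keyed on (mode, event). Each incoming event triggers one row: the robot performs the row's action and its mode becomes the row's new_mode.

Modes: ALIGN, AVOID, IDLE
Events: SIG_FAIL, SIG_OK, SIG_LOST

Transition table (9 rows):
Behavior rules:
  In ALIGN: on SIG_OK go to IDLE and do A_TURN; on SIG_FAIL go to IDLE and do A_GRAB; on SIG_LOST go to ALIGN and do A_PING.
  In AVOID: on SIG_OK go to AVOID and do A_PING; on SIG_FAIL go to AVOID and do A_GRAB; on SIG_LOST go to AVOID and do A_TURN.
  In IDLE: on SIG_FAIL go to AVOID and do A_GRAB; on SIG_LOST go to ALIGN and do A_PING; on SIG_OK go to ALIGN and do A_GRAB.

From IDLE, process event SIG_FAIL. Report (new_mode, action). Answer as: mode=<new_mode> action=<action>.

current mode = IDLE; filter table to that mode:
  (IDLE, SIG_FAIL) → (AVOID, A_GRAB)  ← event matches
  (IDLE, SIG_LOST) → (ALIGN, A_PING)
  (IDLE, SIG_OK) → (ALIGN, A_GRAB)
event = SIG_FAIL selects (AVOID, A_GRAB)

mode=AVOID action=A_GRAB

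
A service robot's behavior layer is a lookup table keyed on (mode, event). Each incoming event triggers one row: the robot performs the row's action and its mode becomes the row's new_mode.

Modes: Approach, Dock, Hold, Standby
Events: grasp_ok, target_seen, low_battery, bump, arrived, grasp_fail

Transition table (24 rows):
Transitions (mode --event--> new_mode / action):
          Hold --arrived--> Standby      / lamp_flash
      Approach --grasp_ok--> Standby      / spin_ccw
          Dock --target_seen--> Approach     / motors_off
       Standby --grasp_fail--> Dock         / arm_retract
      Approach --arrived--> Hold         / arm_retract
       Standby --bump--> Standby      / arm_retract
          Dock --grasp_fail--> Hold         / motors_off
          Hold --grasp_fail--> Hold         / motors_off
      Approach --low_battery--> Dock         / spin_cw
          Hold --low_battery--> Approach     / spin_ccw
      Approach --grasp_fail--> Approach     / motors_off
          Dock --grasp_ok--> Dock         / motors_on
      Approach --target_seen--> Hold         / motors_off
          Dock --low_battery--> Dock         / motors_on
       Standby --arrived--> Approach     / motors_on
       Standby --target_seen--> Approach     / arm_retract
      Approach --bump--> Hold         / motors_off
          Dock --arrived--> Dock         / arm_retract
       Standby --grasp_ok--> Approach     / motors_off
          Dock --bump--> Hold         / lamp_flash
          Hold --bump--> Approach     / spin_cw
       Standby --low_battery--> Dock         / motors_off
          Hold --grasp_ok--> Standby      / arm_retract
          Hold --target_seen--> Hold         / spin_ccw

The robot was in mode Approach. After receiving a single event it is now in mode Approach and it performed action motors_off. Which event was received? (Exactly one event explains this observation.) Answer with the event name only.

try grasp_ok: (Approach, grasp_ok) → (Standby, spin_ccw)
try target_seen: (Approach, target_seen) → (Hold, motors_off)
try low_battery: (Approach, low_battery) → (Dock, spin_cw)
try bump: (Approach, bump) → (Hold, motors_off)
try arrived: (Approach, arrived) → (Hold, arm_retract)
try grasp_fail: (Approach, grasp_fail) → (Approach, motors_off)  ← matches

grasp_fail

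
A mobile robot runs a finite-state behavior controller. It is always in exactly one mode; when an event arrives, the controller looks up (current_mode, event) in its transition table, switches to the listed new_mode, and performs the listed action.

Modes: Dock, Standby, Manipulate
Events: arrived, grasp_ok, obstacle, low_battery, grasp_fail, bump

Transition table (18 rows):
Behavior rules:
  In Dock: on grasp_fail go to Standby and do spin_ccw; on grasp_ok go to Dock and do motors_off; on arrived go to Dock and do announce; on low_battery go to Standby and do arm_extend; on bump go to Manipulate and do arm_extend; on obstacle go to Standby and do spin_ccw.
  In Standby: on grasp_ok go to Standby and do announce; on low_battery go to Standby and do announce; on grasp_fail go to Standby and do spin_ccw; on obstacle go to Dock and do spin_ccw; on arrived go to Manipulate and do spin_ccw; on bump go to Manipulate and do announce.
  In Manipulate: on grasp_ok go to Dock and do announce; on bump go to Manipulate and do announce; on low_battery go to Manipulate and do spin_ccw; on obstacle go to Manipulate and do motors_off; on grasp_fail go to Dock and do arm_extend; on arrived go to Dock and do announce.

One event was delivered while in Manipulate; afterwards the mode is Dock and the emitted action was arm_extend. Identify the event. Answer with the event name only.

try arrived: (Manipulate, arrived) → (Dock, announce)
try grasp_ok: (Manipulate, grasp_ok) → (Dock, announce)
try obstacle: (Manipulate, obstacle) → (Manipulate, motors_off)
try low_battery: (Manipulate, low_battery) → (Manipulate, spin_ccw)
try grasp_fail: (Manipulate, grasp_fail) → (Dock, arm_extend)  ← matches
try bump: (Manipulate, bump) → (Manipulate, announce)

grasp_fail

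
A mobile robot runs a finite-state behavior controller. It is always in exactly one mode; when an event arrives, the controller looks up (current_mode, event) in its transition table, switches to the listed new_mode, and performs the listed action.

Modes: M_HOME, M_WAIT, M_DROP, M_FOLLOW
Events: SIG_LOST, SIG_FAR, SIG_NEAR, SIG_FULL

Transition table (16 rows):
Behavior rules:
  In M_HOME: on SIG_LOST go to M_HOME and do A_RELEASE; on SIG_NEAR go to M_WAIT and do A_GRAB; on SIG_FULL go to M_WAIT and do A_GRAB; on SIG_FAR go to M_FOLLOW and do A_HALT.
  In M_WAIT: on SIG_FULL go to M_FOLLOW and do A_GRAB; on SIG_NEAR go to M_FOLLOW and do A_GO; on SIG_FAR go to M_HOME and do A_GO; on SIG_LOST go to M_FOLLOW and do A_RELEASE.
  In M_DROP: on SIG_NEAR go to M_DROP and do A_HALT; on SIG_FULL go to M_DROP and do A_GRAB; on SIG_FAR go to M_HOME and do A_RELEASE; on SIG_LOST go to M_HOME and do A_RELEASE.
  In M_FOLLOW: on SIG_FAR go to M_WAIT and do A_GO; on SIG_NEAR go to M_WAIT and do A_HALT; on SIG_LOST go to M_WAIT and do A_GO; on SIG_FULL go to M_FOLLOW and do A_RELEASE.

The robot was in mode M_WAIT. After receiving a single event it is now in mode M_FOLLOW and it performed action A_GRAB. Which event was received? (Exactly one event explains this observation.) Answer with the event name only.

SIG_FULL

try SIG_LOST: (M_WAIT, SIG_LOST) → (M_FOLLOW, A_RELEASE)
try SIG_FAR: (M_WAIT, SIG_FAR) → (M_HOME, A_GO)
try SIG_NEAR: (M_WAIT, SIG_NEAR) → (M_FOLLOW, A_GO)
try SIG_FULL: (M_WAIT, SIG_FULL) → (M_FOLLOW, A_GRAB)  ← matches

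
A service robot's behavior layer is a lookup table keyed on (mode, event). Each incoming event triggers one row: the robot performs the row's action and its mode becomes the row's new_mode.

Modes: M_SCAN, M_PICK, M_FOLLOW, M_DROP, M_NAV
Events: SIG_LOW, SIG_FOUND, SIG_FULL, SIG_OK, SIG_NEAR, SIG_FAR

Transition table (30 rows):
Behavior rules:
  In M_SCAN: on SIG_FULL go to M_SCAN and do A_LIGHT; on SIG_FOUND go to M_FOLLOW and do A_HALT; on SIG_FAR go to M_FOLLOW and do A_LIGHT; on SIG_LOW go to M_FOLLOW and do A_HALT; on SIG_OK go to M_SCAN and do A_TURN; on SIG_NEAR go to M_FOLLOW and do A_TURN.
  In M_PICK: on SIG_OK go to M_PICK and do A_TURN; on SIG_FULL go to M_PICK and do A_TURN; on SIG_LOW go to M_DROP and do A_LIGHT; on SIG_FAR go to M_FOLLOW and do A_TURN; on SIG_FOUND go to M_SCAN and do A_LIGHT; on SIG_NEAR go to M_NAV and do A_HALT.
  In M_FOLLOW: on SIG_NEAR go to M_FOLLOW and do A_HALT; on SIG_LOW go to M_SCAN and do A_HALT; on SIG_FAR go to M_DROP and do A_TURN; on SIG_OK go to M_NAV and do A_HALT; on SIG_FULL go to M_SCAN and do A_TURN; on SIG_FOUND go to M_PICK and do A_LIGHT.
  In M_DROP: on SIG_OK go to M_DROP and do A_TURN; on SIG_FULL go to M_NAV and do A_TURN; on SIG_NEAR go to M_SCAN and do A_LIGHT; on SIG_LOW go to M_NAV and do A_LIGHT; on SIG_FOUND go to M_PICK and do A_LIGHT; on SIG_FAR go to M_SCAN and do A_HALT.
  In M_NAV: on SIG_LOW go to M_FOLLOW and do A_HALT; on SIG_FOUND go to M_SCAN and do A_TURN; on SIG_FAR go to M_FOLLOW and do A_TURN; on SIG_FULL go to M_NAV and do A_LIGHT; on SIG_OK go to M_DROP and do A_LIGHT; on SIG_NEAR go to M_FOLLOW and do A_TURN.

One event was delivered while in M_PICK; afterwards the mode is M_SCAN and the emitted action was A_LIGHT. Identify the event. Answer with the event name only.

SIG_FOUND

try SIG_LOW: (M_PICK, SIG_LOW) → (M_DROP, A_LIGHT)
try SIG_FOUND: (M_PICK, SIG_FOUND) → (M_SCAN, A_LIGHT)  ← matches
try SIG_FULL: (M_PICK, SIG_FULL) → (M_PICK, A_TURN)
try SIG_OK: (M_PICK, SIG_OK) → (M_PICK, A_TURN)
try SIG_NEAR: (M_PICK, SIG_NEAR) → (M_NAV, A_HALT)
try SIG_FAR: (M_PICK, SIG_FAR) → (M_FOLLOW, A_TURN)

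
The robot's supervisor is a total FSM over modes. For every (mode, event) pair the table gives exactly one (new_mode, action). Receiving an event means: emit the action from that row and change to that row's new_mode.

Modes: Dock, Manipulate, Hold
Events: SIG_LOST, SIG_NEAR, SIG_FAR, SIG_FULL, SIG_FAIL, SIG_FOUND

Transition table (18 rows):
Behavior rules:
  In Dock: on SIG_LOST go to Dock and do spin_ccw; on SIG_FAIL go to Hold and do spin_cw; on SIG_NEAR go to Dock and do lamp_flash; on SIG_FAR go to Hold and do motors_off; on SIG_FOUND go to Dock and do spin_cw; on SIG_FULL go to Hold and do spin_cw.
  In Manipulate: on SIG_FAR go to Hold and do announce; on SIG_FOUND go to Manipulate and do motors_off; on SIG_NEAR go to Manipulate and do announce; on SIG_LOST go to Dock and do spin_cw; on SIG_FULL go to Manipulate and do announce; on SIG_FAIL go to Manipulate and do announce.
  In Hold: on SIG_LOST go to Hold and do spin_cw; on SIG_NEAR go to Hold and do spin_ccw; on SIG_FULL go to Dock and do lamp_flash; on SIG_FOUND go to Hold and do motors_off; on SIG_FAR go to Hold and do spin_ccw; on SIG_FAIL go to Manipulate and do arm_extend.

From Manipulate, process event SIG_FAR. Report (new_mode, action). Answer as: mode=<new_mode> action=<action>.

current mode = Manipulate; filter table to that mode:
  (Manipulate, SIG_FAR) → (Hold, announce)  ← event matches
  (Manipulate, SIG_FOUND) → (Manipulate, motors_off)
  (Manipulate, SIG_NEAR) → (Manipulate, announce)
  (Manipulate, SIG_LOST) → (Dock, spin_cw)
  (Manipulate, SIG_FULL) → (Manipulate, announce)
  (Manipulate, SIG_FAIL) → (Manipulate, announce)
event = SIG_FAR selects (Hold, announce)

mode=Hold action=announce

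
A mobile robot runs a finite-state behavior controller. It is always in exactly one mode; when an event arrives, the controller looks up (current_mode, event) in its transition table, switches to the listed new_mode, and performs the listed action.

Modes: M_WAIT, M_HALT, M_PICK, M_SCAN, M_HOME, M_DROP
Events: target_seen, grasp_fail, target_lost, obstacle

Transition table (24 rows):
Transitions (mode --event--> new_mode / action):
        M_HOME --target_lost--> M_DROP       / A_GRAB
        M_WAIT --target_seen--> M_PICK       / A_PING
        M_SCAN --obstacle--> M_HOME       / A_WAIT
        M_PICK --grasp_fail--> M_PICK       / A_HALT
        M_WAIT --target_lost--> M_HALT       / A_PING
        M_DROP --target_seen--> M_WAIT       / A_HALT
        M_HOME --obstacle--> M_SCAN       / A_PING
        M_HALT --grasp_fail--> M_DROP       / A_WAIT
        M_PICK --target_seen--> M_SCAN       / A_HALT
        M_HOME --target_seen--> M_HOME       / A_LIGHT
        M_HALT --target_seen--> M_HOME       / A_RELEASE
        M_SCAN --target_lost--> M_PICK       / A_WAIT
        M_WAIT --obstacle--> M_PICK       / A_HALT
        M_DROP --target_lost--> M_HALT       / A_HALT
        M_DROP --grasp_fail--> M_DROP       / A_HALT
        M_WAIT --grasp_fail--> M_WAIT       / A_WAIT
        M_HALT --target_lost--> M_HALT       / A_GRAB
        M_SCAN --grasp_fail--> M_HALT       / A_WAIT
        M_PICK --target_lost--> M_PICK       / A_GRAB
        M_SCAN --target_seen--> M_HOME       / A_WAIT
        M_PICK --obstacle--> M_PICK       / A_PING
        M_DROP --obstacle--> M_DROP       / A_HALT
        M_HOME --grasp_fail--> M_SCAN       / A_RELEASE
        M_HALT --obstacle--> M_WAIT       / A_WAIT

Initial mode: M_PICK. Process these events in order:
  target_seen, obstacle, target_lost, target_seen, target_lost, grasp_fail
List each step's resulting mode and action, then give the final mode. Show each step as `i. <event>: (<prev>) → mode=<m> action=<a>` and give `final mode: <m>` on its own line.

final mode: M_DROP

1. target_seen: (M_PICK) → mode=M_SCAN action=A_HALT
2. obstacle: (M_SCAN) → mode=M_HOME action=A_WAIT
3. target_lost: (M_HOME) → mode=M_DROP action=A_GRAB
4. target_seen: (M_DROP) → mode=M_WAIT action=A_HALT
5. target_lost: (M_WAIT) → mode=M_HALT action=A_PING
6. grasp_fail: (M_HALT) → mode=M_DROP action=A_WAIT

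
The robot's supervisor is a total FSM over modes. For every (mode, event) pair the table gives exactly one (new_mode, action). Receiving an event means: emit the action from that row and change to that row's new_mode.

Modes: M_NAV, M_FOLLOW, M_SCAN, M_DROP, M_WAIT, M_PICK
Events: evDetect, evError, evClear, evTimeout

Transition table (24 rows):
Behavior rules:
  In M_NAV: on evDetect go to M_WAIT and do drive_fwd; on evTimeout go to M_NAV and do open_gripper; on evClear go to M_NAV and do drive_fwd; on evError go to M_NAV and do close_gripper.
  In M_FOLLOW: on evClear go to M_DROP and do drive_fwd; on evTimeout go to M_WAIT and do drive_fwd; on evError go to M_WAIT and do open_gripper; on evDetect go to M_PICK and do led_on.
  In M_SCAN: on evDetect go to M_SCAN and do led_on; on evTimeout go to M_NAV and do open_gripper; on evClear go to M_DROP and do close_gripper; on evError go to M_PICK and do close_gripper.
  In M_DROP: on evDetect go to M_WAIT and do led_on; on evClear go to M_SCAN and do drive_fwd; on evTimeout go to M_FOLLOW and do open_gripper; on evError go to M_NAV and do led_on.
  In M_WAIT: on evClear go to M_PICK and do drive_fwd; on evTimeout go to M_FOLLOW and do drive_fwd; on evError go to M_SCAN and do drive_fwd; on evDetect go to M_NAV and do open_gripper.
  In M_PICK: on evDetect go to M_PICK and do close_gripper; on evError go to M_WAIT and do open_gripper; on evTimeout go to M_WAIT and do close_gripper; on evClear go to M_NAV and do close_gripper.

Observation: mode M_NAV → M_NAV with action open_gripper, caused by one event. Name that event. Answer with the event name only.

evTimeout

try evDetect: (M_NAV, evDetect) → (M_WAIT, drive_fwd)
try evError: (M_NAV, evError) → (M_NAV, close_gripper)
try evClear: (M_NAV, evClear) → (M_NAV, drive_fwd)
try evTimeout: (M_NAV, evTimeout) → (M_NAV, open_gripper)  ← matches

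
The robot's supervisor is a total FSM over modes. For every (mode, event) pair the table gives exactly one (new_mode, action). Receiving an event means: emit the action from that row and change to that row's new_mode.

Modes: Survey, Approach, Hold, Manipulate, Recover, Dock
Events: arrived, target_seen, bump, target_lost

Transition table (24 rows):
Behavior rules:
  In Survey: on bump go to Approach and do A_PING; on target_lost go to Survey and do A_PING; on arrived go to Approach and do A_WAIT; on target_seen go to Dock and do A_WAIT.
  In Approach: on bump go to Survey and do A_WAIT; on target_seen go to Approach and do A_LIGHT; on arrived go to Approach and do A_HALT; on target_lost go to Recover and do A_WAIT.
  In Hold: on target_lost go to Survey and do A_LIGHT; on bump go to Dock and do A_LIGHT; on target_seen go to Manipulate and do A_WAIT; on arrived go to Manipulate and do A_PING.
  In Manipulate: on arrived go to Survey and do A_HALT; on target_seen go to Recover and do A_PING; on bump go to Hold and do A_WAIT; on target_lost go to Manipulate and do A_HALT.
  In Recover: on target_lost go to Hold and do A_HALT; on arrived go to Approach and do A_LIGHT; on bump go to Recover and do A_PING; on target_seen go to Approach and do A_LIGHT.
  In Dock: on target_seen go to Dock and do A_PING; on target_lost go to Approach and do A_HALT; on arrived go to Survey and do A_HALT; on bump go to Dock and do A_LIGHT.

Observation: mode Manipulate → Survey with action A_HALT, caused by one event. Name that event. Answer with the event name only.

arrived

try arrived: (Manipulate, arrived) → (Survey, A_HALT)  ← matches
try target_seen: (Manipulate, target_seen) → (Recover, A_PING)
try bump: (Manipulate, bump) → (Hold, A_WAIT)
try target_lost: (Manipulate, target_lost) → (Manipulate, A_HALT)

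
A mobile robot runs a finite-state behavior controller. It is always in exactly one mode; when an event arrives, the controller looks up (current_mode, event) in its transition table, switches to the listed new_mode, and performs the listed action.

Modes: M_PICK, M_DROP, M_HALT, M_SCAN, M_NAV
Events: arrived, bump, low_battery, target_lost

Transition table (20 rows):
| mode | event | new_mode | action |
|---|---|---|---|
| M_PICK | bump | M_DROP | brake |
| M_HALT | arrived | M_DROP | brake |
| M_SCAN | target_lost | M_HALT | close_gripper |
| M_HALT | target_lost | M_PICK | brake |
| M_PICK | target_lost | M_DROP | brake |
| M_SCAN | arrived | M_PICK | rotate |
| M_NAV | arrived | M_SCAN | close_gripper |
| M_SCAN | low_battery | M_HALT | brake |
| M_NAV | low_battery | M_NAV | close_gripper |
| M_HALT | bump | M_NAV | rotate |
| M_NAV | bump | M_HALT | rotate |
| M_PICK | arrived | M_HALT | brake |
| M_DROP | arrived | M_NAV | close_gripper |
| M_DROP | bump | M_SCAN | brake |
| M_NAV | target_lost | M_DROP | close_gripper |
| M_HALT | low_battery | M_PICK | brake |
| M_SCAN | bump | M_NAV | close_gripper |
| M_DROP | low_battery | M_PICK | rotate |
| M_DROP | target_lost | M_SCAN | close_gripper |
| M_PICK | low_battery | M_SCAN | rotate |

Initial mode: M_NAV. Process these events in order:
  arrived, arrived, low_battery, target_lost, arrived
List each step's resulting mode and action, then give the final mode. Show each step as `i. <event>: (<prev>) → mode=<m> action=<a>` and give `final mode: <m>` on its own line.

final mode: M_DROP

1. arrived: (M_NAV) → mode=M_SCAN action=close_gripper
2. arrived: (M_SCAN) → mode=M_PICK action=rotate
3. low_battery: (M_PICK) → mode=M_SCAN action=rotate
4. target_lost: (M_SCAN) → mode=M_HALT action=close_gripper
5. arrived: (M_HALT) → mode=M_DROP action=brake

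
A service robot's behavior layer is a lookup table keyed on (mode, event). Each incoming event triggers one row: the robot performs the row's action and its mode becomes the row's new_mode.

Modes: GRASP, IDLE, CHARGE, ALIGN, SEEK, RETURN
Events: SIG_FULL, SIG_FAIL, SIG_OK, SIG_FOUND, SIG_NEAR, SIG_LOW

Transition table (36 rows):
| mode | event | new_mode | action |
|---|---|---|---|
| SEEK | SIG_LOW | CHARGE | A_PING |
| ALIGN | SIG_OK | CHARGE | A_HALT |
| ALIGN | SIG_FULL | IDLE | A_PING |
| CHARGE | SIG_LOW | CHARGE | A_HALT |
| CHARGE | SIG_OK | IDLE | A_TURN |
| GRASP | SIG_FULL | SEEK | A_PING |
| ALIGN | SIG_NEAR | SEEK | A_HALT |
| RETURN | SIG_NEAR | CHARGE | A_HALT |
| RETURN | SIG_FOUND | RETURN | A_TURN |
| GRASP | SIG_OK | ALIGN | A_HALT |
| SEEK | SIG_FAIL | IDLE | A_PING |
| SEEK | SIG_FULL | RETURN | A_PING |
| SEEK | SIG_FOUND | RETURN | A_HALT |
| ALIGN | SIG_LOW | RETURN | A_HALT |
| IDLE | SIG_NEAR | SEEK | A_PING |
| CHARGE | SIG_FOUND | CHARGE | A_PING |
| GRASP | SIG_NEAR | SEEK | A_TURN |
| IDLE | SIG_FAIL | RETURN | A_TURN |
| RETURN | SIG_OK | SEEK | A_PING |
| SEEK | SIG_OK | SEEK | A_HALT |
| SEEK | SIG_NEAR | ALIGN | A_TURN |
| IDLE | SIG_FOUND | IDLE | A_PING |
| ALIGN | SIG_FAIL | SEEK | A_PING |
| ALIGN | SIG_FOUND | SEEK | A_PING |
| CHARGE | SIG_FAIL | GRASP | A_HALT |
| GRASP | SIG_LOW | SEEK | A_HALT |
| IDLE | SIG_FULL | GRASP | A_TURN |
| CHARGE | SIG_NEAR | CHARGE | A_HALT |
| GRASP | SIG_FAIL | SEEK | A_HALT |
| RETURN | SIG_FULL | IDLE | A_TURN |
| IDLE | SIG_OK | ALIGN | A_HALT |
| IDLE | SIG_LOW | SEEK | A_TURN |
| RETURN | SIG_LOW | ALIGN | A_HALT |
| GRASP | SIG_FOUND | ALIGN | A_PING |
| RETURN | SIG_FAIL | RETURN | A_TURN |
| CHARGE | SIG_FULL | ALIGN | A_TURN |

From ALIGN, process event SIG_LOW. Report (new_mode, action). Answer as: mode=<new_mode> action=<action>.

mode=RETURN action=A_HALT

current mode = ALIGN; filter table to that mode:
  (ALIGN, SIG_OK) → (CHARGE, A_HALT)
  (ALIGN, SIG_FULL) → (IDLE, A_PING)
  (ALIGN, SIG_NEAR) → (SEEK, A_HALT)
  (ALIGN, SIG_LOW) → (RETURN, A_HALT)  ← event matches
  (ALIGN, SIG_FAIL) → (SEEK, A_PING)
  (ALIGN, SIG_FOUND) → (SEEK, A_PING)
event = SIG_LOW selects (RETURN, A_HALT)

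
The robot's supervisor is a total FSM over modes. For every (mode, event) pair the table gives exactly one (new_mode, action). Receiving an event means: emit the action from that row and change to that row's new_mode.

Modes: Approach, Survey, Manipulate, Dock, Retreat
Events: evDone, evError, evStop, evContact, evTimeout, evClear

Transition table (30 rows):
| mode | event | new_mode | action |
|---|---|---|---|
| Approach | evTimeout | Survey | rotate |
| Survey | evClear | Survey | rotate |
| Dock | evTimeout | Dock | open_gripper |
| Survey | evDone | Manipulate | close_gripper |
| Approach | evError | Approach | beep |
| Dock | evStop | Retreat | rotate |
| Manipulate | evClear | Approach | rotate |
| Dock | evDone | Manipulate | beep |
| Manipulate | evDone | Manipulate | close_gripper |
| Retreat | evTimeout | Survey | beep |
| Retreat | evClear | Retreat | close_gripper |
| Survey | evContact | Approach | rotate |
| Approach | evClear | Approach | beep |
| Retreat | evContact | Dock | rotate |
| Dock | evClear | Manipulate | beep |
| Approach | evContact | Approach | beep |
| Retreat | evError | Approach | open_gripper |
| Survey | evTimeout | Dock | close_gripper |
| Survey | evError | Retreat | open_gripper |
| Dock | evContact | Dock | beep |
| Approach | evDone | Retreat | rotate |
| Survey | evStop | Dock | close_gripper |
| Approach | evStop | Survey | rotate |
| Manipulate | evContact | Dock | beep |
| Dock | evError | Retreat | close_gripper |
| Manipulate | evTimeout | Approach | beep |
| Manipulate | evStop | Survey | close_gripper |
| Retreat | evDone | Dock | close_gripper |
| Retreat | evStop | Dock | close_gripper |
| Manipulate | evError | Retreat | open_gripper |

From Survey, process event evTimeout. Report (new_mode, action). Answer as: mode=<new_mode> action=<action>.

mode=Dock action=close_gripper

current mode = Survey; filter table to that mode:
  (Survey, evClear) → (Survey, rotate)
  (Survey, evDone) → (Manipulate, close_gripper)
  (Survey, evContact) → (Approach, rotate)
  (Survey, evTimeout) → (Dock, close_gripper)  ← event matches
  (Survey, evError) → (Retreat, open_gripper)
  (Survey, evStop) → (Dock, close_gripper)
event = evTimeout selects (Dock, close_gripper)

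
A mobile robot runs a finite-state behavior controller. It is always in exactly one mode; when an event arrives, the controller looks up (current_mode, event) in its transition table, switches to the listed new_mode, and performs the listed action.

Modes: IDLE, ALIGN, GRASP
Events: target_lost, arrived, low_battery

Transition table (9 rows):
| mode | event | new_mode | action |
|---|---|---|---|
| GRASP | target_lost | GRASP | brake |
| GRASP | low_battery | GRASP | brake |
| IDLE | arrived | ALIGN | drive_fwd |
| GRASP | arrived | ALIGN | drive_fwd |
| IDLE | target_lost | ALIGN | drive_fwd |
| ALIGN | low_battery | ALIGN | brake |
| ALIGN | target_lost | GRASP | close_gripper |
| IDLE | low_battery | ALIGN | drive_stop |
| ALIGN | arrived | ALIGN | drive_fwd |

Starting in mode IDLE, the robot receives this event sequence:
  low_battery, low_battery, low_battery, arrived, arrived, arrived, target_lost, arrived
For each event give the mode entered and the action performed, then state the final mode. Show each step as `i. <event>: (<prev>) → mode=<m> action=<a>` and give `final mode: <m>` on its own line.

1. low_battery: (IDLE) → mode=ALIGN action=drive_stop
2. low_battery: (ALIGN) → mode=ALIGN action=brake
3. low_battery: (ALIGN) → mode=ALIGN action=brake
4. arrived: (ALIGN) → mode=ALIGN action=drive_fwd
5. arrived: (ALIGN) → mode=ALIGN action=drive_fwd
6. arrived: (ALIGN) → mode=ALIGN action=drive_fwd
7. target_lost: (ALIGN) → mode=GRASP action=close_gripper
8. arrived: (GRASP) → mode=ALIGN action=drive_fwd

final mode: ALIGN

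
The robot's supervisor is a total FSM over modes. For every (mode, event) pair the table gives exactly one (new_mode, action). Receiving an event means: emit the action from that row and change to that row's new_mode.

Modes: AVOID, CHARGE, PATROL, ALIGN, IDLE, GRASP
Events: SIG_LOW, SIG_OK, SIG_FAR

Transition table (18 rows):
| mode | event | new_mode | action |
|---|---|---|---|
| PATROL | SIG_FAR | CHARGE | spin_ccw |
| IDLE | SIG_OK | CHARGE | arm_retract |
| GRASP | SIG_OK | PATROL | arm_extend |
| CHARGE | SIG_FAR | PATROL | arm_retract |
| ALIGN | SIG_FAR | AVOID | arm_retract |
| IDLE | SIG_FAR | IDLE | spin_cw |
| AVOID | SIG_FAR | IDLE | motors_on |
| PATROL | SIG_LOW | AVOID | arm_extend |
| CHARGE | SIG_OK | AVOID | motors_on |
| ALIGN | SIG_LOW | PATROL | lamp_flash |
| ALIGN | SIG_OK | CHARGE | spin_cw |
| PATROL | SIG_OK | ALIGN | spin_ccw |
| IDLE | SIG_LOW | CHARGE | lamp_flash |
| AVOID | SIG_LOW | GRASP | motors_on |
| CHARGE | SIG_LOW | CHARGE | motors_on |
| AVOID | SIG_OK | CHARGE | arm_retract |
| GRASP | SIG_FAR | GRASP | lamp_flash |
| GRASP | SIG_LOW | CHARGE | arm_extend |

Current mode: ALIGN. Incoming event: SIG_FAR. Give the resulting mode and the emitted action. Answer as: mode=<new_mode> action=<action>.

mode=AVOID action=arm_retract

current mode = ALIGN; filter table to that mode:
  (ALIGN, SIG_FAR) → (AVOID, arm_retract)  ← event matches
  (ALIGN, SIG_LOW) → (PATROL, lamp_flash)
  (ALIGN, SIG_OK) → (CHARGE, spin_cw)
event = SIG_FAR selects (AVOID, arm_retract)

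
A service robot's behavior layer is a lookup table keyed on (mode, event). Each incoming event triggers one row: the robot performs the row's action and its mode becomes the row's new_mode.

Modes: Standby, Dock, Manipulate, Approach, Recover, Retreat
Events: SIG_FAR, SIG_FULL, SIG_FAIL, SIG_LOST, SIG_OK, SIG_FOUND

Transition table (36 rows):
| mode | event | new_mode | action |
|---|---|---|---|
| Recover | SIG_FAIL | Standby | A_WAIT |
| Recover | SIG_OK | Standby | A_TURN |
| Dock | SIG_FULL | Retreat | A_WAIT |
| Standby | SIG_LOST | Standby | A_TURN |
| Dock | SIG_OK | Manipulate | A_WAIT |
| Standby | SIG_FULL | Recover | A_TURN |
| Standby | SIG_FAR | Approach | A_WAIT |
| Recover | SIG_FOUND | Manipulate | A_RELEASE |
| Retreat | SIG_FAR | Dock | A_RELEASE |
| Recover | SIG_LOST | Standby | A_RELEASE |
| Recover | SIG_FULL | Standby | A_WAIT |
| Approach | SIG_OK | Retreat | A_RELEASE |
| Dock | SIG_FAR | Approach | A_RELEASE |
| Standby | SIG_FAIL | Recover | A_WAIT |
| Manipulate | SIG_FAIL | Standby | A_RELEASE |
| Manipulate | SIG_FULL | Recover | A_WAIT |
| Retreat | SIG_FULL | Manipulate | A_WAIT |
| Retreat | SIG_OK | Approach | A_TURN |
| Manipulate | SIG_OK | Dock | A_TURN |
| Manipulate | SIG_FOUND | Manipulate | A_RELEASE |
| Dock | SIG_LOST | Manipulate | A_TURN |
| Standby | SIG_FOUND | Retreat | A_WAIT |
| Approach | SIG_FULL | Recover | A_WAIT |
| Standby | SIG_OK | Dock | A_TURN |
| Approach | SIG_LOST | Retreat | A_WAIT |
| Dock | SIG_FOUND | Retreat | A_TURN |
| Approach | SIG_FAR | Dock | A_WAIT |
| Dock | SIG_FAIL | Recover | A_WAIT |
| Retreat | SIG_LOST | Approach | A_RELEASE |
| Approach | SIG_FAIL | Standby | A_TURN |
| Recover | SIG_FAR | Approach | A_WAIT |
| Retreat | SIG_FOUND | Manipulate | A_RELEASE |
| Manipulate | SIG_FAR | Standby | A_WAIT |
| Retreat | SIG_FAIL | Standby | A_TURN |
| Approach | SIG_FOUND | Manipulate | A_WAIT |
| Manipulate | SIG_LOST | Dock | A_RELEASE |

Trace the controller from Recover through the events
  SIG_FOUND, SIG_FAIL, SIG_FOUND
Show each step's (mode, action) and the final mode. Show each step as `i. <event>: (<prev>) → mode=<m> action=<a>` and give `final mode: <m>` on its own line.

final mode: Retreat

1. SIG_FOUND: (Recover) → mode=Manipulate action=A_RELEASE
2. SIG_FAIL: (Manipulate) → mode=Standby action=A_RELEASE
3. SIG_FOUND: (Standby) → mode=Retreat action=A_WAIT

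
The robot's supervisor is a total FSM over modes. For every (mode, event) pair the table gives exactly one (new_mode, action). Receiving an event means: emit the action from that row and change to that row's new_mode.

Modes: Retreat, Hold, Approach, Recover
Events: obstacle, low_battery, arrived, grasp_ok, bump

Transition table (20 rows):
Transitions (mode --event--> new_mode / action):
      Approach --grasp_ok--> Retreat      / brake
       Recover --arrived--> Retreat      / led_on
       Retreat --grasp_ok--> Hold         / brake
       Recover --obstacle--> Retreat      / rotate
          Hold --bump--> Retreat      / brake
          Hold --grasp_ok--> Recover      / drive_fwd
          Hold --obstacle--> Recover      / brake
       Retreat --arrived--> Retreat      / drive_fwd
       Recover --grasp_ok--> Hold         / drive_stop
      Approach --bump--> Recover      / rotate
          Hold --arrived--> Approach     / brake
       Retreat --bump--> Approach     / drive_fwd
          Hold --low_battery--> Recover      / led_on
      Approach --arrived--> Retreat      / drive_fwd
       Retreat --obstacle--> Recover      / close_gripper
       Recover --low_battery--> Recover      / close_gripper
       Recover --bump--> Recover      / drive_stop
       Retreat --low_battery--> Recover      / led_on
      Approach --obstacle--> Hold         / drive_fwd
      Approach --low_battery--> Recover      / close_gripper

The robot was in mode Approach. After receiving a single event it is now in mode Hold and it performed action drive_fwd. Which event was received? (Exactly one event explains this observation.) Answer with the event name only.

obstacle

try obstacle: (Approach, obstacle) → (Hold, drive_fwd)  ← matches
try low_battery: (Approach, low_battery) → (Recover, close_gripper)
try arrived: (Approach, arrived) → (Retreat, drive_fwd)
try grasp_ok: (Approach, grasp_ok) → (Retreat, brake)
try bump: (Approach, bump) → (Recover, rotate)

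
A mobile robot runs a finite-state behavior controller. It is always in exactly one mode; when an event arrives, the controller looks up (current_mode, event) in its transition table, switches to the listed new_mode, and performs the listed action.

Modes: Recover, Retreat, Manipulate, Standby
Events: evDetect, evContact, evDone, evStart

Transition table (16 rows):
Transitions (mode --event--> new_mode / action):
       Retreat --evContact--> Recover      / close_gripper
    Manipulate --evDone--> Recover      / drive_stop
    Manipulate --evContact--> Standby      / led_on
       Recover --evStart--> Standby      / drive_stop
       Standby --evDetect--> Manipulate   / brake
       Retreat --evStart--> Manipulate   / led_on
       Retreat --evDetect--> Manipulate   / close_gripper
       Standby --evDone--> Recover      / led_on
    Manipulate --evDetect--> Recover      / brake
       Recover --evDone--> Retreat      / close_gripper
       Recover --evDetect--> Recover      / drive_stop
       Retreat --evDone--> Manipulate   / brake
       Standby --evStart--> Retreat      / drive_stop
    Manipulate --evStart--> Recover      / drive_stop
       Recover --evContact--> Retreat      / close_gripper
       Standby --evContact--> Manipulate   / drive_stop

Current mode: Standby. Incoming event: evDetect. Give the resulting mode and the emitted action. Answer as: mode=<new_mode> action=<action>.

mode=Manipulate action=brake

current mode = Standby; filter table to that mode:
  (Standby, evDetect) → (Manipulate, brake)  ← event matches
  (Standby, evDone) → (Recover, led_on)
  (Standby, evStart) → (Retreat, drive_stop)
  (Standby, evContact) → (Manipulate, drive_stop)
event = evDetect selects (Manipulate, brake)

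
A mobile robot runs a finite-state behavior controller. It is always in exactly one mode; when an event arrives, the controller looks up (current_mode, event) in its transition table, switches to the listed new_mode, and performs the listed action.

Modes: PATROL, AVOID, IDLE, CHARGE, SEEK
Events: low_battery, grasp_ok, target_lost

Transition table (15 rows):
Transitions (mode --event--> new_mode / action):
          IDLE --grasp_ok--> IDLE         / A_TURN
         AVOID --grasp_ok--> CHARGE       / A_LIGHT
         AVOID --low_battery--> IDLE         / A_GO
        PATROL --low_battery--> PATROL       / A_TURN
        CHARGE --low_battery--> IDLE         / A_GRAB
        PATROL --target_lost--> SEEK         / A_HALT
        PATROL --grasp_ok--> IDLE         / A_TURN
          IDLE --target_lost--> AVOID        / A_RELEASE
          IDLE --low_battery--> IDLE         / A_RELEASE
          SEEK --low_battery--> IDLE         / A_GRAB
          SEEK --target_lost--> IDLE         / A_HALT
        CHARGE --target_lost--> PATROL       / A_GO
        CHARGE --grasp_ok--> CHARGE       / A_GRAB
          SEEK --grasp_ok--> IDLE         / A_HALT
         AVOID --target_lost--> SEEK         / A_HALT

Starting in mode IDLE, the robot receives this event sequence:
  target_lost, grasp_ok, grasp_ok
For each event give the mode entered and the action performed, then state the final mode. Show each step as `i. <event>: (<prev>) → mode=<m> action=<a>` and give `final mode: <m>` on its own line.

1. target_lost: (IDLE) → mode=AVOID action=A_RELEASE
2. grasp_ok: (AVOID) → mode=CHARGE action=A_LIGHT
3. grasp_ok: (CHARGE) → mode=CHARGE action=A_GRAB

final mode: CHARGE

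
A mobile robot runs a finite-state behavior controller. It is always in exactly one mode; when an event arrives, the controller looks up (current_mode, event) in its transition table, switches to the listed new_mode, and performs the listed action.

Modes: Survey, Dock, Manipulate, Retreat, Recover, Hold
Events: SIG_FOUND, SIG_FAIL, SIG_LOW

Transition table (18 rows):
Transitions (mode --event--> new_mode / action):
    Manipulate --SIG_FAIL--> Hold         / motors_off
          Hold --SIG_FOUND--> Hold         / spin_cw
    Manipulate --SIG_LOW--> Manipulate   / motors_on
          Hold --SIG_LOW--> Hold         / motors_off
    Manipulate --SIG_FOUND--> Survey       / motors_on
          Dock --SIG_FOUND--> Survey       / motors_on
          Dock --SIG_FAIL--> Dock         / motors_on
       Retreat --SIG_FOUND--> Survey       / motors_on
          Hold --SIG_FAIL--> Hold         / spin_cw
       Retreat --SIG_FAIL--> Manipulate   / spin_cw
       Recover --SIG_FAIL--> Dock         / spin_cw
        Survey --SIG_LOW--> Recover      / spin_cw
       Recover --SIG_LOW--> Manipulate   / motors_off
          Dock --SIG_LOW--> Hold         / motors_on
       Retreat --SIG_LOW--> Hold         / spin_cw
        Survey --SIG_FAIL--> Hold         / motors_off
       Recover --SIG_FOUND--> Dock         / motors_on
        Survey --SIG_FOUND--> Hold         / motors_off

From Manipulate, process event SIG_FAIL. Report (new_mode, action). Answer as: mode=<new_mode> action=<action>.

current mode = Manipulate; filter table to that mode:
  (Manipulate, SIG_FAIL) → (Hold, motors_off)  ← event matches
  (Manipulate, SIG_LOW) → (Manipulate, motors_on)
  (Manipulate, SIG_FOUND) → (Survey, motors_on)
event = SIG_FAIL selects (Hold, motors_off)

mode=Hold action=motors_off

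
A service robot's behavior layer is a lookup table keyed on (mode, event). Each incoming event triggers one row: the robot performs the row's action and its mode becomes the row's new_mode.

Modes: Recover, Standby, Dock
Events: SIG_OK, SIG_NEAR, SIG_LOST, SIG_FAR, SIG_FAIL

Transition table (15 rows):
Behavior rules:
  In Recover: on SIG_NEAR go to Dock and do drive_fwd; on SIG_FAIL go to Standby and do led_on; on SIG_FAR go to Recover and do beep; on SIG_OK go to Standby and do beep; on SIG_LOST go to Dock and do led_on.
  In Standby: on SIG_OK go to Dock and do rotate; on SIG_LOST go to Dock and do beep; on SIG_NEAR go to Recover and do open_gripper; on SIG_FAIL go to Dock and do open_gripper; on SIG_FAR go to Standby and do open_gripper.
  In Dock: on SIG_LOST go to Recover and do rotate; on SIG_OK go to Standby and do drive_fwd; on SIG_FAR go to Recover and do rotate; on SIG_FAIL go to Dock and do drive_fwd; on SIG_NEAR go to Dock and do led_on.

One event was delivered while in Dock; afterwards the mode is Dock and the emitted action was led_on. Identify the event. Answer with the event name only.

try SIG_OK: (Dock, SIG_OK) → (Standby, drive_fwd)
try SIG_NEAR: (Dock, SIG_NEAR) → (Dock, led_on)  ← matches
try SIG_LOST: (Dock, SIG_LOST) → (Recover, rotate)
try SIG_FAR: (Dock, SIG_FAR) → (Recover, rotate)
try SIG_FAIL: (Dock, SIG_FAIL) → (Dock, drive_fwd)

SIG_NEAR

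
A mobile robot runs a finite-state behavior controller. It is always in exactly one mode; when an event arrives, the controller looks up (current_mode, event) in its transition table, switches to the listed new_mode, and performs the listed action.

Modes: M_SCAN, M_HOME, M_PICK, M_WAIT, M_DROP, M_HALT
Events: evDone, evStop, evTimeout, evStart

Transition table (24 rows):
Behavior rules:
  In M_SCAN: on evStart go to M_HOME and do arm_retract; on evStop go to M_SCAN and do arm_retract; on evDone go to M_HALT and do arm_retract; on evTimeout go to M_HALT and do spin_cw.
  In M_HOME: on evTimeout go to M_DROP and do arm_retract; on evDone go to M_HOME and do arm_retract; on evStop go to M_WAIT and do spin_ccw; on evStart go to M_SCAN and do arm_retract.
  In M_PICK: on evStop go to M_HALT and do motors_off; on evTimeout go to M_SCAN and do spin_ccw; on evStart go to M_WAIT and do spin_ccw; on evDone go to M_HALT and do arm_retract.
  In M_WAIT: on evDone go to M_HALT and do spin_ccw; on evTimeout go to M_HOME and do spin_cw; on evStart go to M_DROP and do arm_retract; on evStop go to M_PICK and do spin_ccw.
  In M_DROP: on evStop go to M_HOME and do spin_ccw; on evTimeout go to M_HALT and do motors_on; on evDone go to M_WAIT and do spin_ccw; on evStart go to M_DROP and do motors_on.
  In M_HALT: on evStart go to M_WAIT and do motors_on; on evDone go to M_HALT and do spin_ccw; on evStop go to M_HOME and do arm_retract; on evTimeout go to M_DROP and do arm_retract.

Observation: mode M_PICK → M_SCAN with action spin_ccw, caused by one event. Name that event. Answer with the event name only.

evTimeout

try evDone: (M_PICK, evDone) → (M_HALT, arm_retract)
try evStop: (M_PICK, evStop) → (M_HALT, motors_off)
try evTimeout: (M_PICK, evTimeout) → (M_SCAN, spin_ccw)  ← matches
try evStart: (M_PICK, evStart) → (M_WAIT, spin_ccw)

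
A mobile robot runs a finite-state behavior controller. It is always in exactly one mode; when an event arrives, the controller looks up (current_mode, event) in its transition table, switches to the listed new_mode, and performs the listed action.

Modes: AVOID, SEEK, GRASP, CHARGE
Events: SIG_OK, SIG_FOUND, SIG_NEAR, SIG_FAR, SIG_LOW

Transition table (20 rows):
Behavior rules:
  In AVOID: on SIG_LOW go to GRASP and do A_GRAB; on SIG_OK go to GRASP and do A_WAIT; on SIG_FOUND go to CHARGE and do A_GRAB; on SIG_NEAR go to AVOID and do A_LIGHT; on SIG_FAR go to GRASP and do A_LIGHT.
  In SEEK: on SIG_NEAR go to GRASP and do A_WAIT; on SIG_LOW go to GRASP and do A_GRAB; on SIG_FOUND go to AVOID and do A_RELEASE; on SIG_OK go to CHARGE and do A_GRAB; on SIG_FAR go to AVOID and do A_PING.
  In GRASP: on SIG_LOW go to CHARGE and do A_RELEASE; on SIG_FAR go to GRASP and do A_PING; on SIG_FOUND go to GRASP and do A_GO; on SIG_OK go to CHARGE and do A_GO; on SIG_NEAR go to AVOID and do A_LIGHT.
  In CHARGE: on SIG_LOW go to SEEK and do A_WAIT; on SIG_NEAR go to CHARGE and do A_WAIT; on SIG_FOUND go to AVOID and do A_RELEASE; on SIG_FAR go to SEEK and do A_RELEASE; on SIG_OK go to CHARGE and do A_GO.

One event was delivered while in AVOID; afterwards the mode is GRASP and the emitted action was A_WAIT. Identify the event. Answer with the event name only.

SIG_OK

try SIG_OK: (AVOID, SIG_OK) → (GRASP, A_WAIT)  ← matches
try SIG_FOUND: (AVOID, SIG_FOUND) → (CHARGE, A_GRAB)
try SIG_NEAR: (AVOID, SIG_NEAR) → (AVOID, A_LIGHT)
try SIG_FAR: (AVOID, SIG_FAR) → (GRASP, A_LIGHT)
try SIG_LOW: (AVOID, SIG_LOW) → (GRASP, A_GRAB)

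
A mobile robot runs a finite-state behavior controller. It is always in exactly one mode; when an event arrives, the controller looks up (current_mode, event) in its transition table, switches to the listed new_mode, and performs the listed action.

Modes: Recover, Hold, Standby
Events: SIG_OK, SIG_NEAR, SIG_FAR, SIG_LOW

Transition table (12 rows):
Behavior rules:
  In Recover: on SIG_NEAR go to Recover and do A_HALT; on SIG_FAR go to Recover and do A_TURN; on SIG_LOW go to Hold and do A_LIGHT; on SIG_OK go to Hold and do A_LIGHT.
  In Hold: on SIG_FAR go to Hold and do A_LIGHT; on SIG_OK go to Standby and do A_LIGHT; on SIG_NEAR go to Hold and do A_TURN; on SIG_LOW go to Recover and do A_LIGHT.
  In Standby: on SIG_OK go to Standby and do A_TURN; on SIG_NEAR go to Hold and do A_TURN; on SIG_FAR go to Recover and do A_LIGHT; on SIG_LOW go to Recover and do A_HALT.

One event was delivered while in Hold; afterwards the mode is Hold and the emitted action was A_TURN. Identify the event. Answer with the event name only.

try SIG_OK: (Hold, SIG_OK) → (Standby, A_LIGHT)
try SIG_NEAR: (Hold, SIG_NEAR) → (Hold, A_TURN)  ← matches
try SIG_FAR: (Hold, SIG_FAR) → (Hold, A_LIGHT)
try SIG_LOW: (Hold, SIG_LOW) → (Recover, A_LIGHT)

SIG_NEAR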